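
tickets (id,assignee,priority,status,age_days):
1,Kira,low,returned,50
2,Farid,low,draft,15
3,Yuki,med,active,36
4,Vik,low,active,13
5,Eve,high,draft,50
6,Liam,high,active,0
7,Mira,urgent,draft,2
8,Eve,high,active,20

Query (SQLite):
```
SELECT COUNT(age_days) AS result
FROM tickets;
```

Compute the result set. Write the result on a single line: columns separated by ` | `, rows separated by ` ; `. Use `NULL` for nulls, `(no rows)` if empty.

All age_days values: [50, 15, 36, 13, 50, 0, 2, 20].
COUNT(age_days) counts non-NULL values → 8.

8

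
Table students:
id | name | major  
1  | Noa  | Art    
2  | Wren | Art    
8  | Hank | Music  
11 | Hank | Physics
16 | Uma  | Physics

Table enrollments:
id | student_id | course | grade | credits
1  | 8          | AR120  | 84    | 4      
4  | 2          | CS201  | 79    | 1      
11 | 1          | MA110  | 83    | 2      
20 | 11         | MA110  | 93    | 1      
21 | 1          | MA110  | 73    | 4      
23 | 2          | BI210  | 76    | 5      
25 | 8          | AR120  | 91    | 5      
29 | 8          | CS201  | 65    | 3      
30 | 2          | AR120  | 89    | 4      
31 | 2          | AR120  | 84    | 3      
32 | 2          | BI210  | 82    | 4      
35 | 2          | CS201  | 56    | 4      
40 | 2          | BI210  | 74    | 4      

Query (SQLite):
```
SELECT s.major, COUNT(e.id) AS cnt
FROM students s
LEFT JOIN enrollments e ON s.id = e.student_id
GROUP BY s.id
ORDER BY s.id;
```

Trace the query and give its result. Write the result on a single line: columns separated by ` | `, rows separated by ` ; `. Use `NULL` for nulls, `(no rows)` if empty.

Art | 2 ; Art | 7 ; Music | 3 ; Physics | 1 ; Physics | 0

LEFT JOIN keeps every students row; unmatched ones get NULL for enrollments columns.
Group by students.id and compute COUNT(e.id). COUNT(col) of an all-NULL group is 0.
  1: ids {11, 21} → COUNT(e.id)=2
  2: ids {4, 23, 30, 31, 32, 35, 40} → COUNT(e.id)=7
  8: ids {1, 25, 29} → COUNT(e.id)=3
  11: ids {20} → COUNT(e.id)=1
  16: ids {—} → COUNT(e.id)=0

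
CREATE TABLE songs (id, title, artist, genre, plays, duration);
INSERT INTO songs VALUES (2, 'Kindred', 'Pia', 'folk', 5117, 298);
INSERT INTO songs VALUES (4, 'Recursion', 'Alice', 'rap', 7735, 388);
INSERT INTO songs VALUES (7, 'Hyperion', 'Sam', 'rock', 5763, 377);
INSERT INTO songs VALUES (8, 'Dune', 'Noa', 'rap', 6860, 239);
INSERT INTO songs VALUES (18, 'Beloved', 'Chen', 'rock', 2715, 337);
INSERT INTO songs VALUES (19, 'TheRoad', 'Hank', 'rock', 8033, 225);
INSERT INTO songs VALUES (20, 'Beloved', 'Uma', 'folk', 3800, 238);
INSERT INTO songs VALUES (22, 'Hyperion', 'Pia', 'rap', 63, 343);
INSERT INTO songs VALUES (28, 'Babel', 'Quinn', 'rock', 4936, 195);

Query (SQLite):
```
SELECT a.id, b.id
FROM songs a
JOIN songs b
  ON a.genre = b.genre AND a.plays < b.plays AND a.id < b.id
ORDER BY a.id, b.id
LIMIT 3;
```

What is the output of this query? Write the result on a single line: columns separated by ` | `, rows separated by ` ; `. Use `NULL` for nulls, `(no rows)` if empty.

7 | 19 ; 18 | 19 ; 18 | 28

Pairs (a,b) with same genre, a.plays < b.plays, a.id < b.id.
genre groups: folk:{2,20} rap:{4,8,22} rock:{7,18,19,28}
Ordered by (a.id, b.id); first 3.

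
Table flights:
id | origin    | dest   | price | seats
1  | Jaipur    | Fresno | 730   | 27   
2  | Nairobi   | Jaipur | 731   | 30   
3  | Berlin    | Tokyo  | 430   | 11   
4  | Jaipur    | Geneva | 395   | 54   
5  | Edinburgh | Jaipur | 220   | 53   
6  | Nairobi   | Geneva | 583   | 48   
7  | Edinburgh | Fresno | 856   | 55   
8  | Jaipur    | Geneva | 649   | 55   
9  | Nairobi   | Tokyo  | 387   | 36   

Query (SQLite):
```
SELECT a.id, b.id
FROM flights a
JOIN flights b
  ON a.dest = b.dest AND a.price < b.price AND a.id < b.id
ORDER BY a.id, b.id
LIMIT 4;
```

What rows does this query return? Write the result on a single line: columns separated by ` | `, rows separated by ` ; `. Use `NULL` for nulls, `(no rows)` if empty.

1 | 7 ; 4 | 6 ; 4 | 8 ; 6 | 8

Pairs (a,b) with same dest, a.price < b.price, a.id < b.id.
dest groups: Fresno:{1,7} Geneva:{4,6,8} Jaipur:{2,5} Tokyo:{3,9}
Ordered by (a.id, b.id); first 4.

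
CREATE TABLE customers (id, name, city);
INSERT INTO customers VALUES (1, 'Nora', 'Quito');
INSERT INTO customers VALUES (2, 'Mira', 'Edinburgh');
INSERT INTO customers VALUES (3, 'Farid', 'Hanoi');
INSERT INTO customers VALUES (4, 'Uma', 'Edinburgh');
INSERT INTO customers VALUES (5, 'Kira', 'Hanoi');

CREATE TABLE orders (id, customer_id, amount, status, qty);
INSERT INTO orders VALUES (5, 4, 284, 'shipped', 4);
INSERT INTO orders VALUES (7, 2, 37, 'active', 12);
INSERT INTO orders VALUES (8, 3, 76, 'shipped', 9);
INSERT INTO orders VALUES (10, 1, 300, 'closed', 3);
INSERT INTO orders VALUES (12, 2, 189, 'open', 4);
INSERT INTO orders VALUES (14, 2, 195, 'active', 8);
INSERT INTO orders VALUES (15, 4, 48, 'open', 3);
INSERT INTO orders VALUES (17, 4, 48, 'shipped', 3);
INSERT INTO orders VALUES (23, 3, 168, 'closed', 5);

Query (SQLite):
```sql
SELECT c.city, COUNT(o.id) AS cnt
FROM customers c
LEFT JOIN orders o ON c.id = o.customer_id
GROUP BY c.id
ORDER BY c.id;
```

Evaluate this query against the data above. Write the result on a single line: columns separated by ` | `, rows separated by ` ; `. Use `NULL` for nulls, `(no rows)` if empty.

LEFT JOIN keeps every customers row; unmatched ones get NULL for orders columns.
Group by customers.id and compute COUNT(o.id). COUNT(col) of an all-NULL group is 0.
  1: ids {10} → COUNT(o.id)=1
  2: ids {7, 12, 14} → COUNT(o.id)=3
  3: ids {8, 23} → COUNT(o.id)=2
  4: ids {5, 15, 17} → COUNT(o.id)=3
  5: ids {—} → COUNT(o.id)=0

Quito | 1 ; Edinburgh | 3 ; Hanoi | 2 ; Edinburgh | 3 ; Hanoi | 0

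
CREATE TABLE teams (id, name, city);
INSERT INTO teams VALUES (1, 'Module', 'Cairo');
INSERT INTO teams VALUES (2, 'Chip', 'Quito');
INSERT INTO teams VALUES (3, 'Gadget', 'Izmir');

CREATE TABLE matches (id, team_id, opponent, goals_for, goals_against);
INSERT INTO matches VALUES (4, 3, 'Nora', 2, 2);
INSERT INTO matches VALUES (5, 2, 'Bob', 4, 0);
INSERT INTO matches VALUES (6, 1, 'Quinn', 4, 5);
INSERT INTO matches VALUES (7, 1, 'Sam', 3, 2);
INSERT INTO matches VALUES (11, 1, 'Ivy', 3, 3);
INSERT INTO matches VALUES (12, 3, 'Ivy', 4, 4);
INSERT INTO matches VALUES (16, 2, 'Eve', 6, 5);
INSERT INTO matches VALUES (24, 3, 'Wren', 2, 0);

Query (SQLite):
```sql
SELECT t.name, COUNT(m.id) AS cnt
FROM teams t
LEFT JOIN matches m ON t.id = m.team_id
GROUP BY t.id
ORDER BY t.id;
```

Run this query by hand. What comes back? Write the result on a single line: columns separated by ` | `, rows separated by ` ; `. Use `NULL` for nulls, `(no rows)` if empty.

LEFT JOIN keeps every teams row; unmatched ones get NULL for matches columns.
Group by teams.id and compute COUNT(m.id). COUNT(col) of an all-NULL group is 0.
  1: ids {6, 7, 11} → COUNT(m.id)=3
  2: ids {5, 16} → COUNT(m.id)=2
  3: ids {4, 12, 24} → COUNT(m.id)=3

Module | 3 ; Chip | 2 ; Gadget | 3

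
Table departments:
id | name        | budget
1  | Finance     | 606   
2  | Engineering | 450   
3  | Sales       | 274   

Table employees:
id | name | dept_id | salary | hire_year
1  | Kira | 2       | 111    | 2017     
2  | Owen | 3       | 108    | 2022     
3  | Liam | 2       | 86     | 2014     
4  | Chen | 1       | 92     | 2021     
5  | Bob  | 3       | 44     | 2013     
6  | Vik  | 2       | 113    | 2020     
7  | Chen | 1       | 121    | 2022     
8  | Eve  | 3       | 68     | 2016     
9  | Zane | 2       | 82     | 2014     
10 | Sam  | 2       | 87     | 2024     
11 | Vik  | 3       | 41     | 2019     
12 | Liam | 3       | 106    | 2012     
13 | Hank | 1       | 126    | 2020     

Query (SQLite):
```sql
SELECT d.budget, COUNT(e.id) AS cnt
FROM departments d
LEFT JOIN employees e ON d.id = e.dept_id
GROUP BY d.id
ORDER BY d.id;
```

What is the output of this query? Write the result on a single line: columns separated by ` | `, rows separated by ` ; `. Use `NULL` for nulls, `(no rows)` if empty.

LEFT JOIN keeps every departments row; unmatched ones get NULL for employees columns.
Group by departments.id and compute COUNT(e.id). COUNT(col) of an all-NULL group is 0.
  1: ids {4, 7, 13} → COUNT(e.id)=3
  2: ids {1, 3, 6, 9, 10} → COUNT(e.id)=5
  3: ids {2, 5, 8, 11, 12} → COUNT(e.id)=5

606 | 3 ; 450 | 5 ; 274 | 5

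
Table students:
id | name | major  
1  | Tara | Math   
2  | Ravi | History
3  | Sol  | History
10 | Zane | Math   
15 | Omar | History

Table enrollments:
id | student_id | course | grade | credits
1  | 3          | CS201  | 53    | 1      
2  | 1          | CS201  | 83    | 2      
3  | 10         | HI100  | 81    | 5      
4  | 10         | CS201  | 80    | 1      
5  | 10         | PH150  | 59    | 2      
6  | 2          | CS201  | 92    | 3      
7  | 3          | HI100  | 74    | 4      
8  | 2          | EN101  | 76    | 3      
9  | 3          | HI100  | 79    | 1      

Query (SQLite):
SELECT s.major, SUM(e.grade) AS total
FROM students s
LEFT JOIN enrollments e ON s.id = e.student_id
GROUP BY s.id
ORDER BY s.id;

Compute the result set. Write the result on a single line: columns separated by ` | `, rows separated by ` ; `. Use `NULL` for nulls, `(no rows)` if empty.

LEFT JOIN keeps every students row; unmatched ones get NULL for enrollments columns.
Group by students.id and compute SUM(e.grade). SUM over an all-NULL group is NULL.
  1: ids {2} → SUM(e.grade)=83
  2: ids {6, 8} → SUM(e.grade)=168
  3: ids {1, 7, 9} → SUM(e.grade)=206
  10: ids {3, 4, 5} → SUM(e.grade)=220
  15: ids {—} → SUM(e.grade)=NULL

Math | 83 ; History | 168 ; History | 206 ; Math | 220 ; History | NULL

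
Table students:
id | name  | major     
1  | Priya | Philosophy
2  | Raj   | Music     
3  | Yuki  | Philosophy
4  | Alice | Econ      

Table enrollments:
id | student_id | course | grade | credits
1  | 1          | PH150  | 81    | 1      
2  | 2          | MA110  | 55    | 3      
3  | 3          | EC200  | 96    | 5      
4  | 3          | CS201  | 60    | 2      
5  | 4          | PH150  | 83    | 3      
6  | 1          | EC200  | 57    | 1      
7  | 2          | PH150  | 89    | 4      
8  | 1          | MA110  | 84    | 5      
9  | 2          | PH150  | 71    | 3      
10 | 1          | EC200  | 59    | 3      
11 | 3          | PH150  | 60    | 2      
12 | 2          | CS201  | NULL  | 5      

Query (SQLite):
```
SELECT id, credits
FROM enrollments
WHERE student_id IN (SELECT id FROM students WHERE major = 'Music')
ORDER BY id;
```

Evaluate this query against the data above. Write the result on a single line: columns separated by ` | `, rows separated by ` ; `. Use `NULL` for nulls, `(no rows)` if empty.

Inner query: students.id where major = 'Music'.
Outer: keep enrollments rows whose student_id is in that set.
Inner query → {2}

2 | 3 ; 7 | 4 ; 9 | 3 ; 12 | 5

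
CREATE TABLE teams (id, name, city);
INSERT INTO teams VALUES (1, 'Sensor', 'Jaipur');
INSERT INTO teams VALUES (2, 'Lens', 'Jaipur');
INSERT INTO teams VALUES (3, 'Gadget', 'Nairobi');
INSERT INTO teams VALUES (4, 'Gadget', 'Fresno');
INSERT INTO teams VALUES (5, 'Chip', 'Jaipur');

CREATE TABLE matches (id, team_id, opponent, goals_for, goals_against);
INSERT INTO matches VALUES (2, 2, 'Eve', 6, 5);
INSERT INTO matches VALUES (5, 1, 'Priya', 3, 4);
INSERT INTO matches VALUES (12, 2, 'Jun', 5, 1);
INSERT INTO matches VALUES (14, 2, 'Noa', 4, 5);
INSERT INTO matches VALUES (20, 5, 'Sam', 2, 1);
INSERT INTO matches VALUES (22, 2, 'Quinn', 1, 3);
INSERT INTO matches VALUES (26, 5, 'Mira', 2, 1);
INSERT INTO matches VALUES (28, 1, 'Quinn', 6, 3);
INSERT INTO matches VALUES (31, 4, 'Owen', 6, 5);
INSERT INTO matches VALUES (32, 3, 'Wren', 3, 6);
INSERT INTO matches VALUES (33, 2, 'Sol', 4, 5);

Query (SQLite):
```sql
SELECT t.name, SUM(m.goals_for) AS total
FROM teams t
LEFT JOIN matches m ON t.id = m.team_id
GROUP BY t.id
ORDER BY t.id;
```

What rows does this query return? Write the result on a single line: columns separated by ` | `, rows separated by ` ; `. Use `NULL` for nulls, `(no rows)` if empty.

LEFT JOIN keeps every teams row; unmatched ones get NULL for matches columns.
Group by teams.id and compute SUM(m.goals_for). SUM over an all-NULL group is NULL.
  1: ids {5, 28} → SUM(m.goals_for)=9
  2: ids {2, 12, 14, 22, 33} → SUM(m.goals_for)=20
  3: ids {32} → SUM(m.goals_for)=3
  4: ids {31} → SUM(m.goals_for)=6
  5: ids {20, 26} → SUM(m.goals_for)=4

Sensor | 9 ; Lens | 20 ; Gadget | 3 ; Gadget | 6 ; Chip | 4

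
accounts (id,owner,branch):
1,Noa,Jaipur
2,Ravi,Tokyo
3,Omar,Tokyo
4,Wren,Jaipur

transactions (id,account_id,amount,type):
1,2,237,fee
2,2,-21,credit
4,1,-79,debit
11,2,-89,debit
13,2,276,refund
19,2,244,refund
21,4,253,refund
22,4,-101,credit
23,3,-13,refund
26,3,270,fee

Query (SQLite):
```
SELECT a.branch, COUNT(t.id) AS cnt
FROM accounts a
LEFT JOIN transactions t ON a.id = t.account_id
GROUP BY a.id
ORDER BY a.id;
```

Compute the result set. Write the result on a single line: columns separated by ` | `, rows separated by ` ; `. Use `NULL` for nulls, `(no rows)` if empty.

Jaipur | 1 ; Tokyo | 5 ; Tokyo | 2 ; Jaipur | 2

LEFT JOIN keeps every accounts row; unmatched ones get NULL for transactions columns.
Group by accounts.id and compute COUNT(t.id). COUNT(col) of an all-NULL group is 0.
  1: ids {4} → COUNT(t.id)=1
  2: ids {1, 2, 11, 13, 19} → COUNT(t.id)=5
  3: ids {23, 26} → COUNT(t.id)=2
  4: ids {21, 22} → COUNT(t.id)=2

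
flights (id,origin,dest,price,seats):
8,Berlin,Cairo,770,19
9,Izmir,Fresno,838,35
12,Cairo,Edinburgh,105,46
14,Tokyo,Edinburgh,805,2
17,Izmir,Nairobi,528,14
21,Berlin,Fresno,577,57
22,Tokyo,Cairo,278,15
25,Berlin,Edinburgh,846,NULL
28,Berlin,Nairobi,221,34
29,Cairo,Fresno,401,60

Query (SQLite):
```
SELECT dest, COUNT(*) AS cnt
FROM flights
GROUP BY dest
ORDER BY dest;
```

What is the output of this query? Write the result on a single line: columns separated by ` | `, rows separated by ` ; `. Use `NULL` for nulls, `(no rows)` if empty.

Cairo | 2 ; Edinburgh | 3 ; Fresno | 3 ; Nairobi | 2

Partition flights by dest; compute COUNT(*) within each group.
  Cairo: ids {8, 22} → COUNT(*)=2
  Edinburgh: ids {12, 14, 25} → COUNT(*)=3
  Fresno: ids {9, 21, 29} → COUNT(*)=3
  Nairobi: ids {17, 28} → COUNT(*)=2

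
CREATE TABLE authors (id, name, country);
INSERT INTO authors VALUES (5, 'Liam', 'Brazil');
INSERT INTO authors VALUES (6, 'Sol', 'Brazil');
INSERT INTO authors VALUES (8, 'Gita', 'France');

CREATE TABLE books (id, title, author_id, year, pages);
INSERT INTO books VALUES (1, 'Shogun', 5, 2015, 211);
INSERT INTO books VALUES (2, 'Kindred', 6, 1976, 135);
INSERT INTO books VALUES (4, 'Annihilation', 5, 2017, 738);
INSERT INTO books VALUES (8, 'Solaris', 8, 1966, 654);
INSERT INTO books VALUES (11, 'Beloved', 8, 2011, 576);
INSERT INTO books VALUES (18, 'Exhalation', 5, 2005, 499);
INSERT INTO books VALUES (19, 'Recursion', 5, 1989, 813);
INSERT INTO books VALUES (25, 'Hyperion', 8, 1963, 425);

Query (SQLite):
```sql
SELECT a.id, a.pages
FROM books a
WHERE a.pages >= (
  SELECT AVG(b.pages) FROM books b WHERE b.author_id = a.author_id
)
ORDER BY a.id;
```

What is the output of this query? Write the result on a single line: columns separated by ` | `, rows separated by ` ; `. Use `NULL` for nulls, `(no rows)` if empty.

2 | 135 ; 4 | 738 ; 8 | 654 ; 11 | 576 ; 19 | 813

For each books row a, compute AVG(pages) over rows sharing a.author_id.
Keep row a if a.pages >= that per-group AVG.
  author_id=5: AVG(pages) = 565.25
  author_id=6: AVG(pages) = 135.0
  author_id=8: AVG(pages) = 551.666667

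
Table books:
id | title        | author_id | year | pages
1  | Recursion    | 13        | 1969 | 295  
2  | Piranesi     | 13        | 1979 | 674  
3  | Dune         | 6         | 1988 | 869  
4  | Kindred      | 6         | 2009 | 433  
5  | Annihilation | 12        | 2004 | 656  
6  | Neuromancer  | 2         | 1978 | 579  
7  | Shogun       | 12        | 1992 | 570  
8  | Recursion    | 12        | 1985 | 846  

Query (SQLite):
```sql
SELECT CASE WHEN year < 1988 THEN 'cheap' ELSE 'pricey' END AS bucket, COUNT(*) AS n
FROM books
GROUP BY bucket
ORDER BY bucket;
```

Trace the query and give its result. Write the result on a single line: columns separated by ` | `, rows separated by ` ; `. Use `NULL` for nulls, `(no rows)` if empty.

cheap | 4 ; pricey | 4

Bucket rows by year < 1988 → 'cheap' else 'pricey'; count each bucket.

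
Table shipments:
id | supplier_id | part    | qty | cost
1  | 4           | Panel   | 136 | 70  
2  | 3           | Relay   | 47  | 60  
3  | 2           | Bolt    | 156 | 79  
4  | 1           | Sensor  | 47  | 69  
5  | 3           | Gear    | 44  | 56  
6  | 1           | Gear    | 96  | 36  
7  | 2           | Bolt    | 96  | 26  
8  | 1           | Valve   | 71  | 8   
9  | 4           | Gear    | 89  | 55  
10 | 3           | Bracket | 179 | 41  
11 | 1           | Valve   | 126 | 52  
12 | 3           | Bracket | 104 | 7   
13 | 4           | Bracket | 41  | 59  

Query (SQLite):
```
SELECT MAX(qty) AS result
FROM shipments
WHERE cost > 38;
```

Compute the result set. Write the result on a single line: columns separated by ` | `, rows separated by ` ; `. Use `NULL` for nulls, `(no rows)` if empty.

179

Rows where cost > 38 → qty values: [136, 47, 156, 47, 44, 89, 179, 126, 41].
MAX of non-NULL values = 179.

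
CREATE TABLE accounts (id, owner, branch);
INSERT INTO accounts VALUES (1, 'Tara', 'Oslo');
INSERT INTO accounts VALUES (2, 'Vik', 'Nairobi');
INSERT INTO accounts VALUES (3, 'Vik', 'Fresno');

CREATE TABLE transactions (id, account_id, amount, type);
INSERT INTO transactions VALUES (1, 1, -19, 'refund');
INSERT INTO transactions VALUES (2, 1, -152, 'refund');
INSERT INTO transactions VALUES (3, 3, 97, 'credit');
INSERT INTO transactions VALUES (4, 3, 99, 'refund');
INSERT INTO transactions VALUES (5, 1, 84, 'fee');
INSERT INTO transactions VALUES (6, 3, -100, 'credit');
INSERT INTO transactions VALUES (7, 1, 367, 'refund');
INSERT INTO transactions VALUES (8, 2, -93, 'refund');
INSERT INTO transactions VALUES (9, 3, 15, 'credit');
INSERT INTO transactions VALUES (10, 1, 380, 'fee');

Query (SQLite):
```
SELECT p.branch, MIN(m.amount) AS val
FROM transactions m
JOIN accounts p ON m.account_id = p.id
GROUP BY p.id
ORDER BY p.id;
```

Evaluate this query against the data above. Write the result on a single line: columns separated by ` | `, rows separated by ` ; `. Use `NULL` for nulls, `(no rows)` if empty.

Oslo | -152 ; Nairobi | -93 ; Fresno | -100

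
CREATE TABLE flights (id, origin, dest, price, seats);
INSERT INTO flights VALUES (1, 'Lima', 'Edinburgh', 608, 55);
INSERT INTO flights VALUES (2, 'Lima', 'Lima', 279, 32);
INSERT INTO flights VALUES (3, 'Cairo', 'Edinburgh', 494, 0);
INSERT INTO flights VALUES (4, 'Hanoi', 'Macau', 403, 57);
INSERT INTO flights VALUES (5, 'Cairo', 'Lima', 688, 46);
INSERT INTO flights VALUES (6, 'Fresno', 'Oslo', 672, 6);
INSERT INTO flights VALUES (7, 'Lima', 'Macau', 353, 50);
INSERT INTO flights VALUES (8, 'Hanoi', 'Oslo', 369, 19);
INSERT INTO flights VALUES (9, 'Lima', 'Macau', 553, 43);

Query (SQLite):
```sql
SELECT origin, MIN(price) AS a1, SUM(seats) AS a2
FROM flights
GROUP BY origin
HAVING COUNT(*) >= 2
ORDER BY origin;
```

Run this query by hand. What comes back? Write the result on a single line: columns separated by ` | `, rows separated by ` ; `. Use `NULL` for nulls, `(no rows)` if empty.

Cairo | 494 | 46 ; Hanoi | 369 | 76 ; Lima | 279 | 180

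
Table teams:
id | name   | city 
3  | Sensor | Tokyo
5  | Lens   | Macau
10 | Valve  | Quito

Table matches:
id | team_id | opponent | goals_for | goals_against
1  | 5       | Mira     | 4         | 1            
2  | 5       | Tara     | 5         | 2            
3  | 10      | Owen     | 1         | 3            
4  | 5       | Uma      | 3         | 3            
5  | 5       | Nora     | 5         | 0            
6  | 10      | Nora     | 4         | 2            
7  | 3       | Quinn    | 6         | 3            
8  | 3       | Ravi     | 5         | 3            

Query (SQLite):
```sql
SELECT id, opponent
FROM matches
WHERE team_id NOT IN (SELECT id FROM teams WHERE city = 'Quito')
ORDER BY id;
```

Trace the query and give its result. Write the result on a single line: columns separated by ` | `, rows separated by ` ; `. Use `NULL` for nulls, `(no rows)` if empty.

Inner query: teams.id where city = 'Quito'.
Outer: keep matches rows whose team_id is not in that set.
Inner query → {10}

1 | Mira ; 2 | Tara ; 4 | Uma ; 5 | Nora ; 7 | Quinn ; 8 | Ravi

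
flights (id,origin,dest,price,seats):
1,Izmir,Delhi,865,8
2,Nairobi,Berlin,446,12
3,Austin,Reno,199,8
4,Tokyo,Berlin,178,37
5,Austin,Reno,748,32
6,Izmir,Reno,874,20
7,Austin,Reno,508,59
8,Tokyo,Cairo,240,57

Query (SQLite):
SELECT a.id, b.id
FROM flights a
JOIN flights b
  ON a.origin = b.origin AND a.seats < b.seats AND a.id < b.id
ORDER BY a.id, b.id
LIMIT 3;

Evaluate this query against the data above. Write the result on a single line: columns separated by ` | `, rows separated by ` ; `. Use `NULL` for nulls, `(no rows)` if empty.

Pairs (a,b) with same origin, a.seats < b.seats, a.id < b.id.
origin groups: Austin:{3,5,7} Izmir:{1,6} Nairobi:{2} Tokyo:{4,8}
Ordered by (a.id, b.id); first 3.

1 | 6 ; 3 | 5 ; 3 | 7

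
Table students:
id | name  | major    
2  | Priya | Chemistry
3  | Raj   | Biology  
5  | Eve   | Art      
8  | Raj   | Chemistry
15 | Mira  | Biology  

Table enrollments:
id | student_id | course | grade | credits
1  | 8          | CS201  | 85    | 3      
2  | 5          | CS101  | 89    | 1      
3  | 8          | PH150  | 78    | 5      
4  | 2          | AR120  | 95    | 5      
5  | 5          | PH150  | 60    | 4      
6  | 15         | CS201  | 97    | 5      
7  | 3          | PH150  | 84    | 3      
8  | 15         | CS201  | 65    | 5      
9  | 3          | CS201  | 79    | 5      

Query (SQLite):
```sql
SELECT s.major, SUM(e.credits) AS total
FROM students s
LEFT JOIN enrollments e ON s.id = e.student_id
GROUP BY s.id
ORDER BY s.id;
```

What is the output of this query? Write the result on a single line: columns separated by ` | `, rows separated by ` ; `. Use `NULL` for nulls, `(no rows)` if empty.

Chemistry | 5 ; Biology | 8 ; Art | 5 ; Chemistry | 8 ; Biology | 10

LEFT JOIN keeps every students row; unmatched ones get NULL for enrollments columns.
Group by students.id and compute SUM(e.credits). SUM over an all-NULL group is NULL.
  2: ids {4} → SUM(e.credits)=5
  3: ids {7, 9} → SUM(e.credits)=8
  5: ids {2, 5} → SUM(e.credits)=5
  8: ids {1, 3} → SUM(e.credits)=8
  15: ids {6, 8} → SUM(e.credits)=10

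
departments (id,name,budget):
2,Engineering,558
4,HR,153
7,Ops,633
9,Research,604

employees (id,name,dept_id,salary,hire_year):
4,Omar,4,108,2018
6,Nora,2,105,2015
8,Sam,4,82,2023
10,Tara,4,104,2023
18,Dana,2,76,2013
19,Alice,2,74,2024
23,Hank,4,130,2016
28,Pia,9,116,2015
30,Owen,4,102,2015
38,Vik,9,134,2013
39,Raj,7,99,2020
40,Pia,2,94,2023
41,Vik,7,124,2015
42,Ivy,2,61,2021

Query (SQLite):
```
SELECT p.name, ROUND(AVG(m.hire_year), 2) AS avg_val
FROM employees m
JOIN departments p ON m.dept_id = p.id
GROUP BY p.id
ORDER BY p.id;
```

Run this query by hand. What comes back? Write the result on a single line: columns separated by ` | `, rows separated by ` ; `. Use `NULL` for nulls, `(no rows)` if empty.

Engineering | 2019.2 ; HR | 2019 ; Ops | 2017.5 ; Research | 2014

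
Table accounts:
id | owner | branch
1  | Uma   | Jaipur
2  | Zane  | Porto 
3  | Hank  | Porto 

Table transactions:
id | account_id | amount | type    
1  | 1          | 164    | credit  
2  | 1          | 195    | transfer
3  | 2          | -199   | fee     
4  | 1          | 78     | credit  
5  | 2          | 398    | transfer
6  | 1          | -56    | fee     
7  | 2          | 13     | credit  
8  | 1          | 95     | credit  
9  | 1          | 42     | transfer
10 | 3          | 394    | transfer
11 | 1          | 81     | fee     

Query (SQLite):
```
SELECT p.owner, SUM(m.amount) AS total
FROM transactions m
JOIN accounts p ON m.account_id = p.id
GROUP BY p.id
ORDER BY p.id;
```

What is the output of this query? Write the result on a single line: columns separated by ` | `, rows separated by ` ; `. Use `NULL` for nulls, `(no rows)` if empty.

Join each transactions row to its accounts via account_id.
Group joined rows by accounts.id; compute SUM(m.amount) per group.
  1: ids {1, 2, 4, 6, 8, 9, 11} → SUM(m.amount)=599
  2: ids {3, 5, 7} → SUM(m.amount)=212
  3: ids {10} → SUM(m.amount)=394

Uma | 599 ; Zane | 212 ; Hank | 394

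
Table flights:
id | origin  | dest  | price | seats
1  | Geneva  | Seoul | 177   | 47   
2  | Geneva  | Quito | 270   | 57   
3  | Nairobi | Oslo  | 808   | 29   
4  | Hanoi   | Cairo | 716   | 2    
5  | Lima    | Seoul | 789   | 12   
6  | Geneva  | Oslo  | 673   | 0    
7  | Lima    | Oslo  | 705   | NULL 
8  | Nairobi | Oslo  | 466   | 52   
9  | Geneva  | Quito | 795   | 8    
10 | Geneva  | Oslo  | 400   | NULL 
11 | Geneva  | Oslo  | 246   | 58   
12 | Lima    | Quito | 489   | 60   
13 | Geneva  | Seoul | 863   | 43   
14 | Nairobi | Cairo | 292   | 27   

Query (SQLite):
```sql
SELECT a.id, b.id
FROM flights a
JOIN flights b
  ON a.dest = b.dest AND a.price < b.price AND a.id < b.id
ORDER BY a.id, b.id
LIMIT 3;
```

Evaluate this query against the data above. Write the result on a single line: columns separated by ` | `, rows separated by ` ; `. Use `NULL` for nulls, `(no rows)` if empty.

1 | 5 ; 1 | 13 ; 2 | 9

Pairs (a,b) with same dest, a.price < b.price, a.id < b.id.
dest groups: Cairo:{4,14} Oslo:{3,6,7,8,10,11} Quito:{2,9,12} Seoul:{1,5,13}
Ordered by (a.id, b.id); first 3.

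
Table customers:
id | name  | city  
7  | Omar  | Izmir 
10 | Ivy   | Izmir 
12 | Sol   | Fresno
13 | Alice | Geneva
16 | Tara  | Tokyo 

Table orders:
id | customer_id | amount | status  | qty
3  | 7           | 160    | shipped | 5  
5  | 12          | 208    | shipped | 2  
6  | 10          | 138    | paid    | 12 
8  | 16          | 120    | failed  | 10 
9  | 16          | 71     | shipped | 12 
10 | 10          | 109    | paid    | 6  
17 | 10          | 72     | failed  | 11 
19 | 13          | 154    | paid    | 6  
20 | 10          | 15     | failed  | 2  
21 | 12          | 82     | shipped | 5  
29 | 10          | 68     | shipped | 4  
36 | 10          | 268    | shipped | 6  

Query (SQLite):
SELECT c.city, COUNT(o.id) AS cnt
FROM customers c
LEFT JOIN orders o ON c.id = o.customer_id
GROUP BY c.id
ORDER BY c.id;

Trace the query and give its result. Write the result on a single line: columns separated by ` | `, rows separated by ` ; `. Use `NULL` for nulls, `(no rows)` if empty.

Izmir | 1 ; Izmir | 6 ; Fresno | 2 ; Geneva | 1 ; Tokyo | 2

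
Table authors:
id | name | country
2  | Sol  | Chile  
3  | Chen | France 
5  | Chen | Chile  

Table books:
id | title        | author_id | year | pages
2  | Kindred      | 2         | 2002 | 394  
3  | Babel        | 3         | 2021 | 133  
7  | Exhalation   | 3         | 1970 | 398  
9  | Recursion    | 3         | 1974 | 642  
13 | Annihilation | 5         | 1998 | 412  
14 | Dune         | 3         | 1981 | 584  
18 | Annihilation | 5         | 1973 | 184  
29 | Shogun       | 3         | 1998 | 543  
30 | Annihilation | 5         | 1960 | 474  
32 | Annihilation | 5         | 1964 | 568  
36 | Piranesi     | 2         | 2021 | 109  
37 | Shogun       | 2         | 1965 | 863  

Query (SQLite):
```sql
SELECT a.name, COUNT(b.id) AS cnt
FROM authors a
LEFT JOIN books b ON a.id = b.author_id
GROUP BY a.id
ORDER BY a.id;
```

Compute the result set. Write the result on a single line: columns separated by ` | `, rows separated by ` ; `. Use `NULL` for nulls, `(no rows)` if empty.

Sol | 3 ; Chen | 5 ; Chen | 4

LEFT JOIN keeps every authors row; unmatched ones get NULL for books columns.
Group by authors.id and compute COUNT(b.id). COUNT(col) of an all-NULL group is 0.
  2: ids {2, 36, 37} → COUNT(b.id)=3
  3: ids {3, 7, 9, 14, 29} → COUNT(b.id)=5
  5: ids {13, 18, 30, 32} → COUNT(b.id)=4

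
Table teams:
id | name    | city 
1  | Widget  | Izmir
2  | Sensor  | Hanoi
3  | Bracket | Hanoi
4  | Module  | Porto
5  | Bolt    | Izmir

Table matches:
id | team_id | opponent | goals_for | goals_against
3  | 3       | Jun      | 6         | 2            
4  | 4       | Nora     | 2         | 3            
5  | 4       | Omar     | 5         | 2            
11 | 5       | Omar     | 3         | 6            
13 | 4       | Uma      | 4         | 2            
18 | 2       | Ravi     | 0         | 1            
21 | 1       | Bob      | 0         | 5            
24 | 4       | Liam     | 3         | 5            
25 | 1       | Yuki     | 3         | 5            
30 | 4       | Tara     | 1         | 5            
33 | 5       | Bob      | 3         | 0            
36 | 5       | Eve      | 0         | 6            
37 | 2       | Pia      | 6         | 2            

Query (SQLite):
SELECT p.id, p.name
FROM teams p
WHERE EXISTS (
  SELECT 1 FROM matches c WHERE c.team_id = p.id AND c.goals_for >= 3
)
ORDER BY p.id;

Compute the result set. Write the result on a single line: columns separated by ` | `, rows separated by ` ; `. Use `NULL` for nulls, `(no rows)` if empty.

1 | Widget ; 2 | Sensor ; 3 | Bracket ; 4 | Module ; 5 | Bolt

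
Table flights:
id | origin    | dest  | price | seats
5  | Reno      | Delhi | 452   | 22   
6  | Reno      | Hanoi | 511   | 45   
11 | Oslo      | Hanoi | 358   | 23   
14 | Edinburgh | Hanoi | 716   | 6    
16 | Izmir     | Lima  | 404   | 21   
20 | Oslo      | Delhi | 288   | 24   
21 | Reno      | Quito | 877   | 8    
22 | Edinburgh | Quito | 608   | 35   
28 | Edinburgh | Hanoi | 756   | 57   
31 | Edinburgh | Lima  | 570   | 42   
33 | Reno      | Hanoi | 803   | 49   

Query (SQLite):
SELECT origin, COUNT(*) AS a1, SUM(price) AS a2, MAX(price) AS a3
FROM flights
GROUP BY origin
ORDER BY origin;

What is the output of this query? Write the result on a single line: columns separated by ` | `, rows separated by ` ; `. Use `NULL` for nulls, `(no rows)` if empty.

Edinburgh | 4 | 2650 | 756 ; Izmir | 1 | 404 | 404 ; Oslo | 2 | 646 | 358 ; Reno | 4 | 2643 | 877

Group flights by origin.
Per group compute: COUNT(*), SUM(price), MAX(price).
  Edinburgh: ids {14, 22, 28, 31} → COUNT(*)=4, SUM(price)=2650, MAX(price)=756
  Izmir: ids {16} → COUNT(*)=1, SUM(price)=404, MAX(price)=404
  Oslo: ids {11, 20} → COUNT(*)=2, SUM(price)=646, MAX(price)=358
  Reno: ids {5, 6, 21, 33} → COUNT(*)=4, SUM(price)=2643, MAX(price)=877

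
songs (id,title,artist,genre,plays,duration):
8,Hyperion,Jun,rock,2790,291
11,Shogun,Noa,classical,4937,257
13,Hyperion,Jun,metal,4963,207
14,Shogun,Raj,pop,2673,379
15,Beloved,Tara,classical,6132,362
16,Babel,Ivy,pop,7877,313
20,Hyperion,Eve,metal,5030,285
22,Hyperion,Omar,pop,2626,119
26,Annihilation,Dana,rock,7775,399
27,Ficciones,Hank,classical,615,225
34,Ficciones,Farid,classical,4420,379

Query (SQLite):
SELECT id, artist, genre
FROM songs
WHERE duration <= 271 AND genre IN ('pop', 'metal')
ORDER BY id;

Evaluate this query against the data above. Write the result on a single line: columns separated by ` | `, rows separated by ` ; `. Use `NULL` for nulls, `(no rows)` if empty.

duration <= 271: ids {11, 13, 22, 27}
genre IN ('pop', 'metal'): ids {13, 14, 16, 20, 22}
Combine with AND.

13 | Jun | metal ; 22 | Omar | pop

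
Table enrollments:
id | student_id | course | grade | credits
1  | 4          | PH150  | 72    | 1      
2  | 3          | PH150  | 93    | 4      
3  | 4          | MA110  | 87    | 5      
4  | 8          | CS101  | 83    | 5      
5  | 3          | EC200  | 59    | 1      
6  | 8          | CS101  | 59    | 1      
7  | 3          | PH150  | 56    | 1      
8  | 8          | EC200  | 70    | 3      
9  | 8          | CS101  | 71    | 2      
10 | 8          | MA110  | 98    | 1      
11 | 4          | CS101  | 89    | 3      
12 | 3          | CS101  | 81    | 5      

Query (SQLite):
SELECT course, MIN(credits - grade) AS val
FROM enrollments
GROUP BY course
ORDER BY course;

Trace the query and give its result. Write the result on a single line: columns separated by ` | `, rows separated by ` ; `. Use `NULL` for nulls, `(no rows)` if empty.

CS101 | -86 ; EC200 | -67 ; MA110 | -97 ; PH150 | -89

For each row compute credits - grade.
Group by course; take MIN of the expression per group.
  CS101: ids {4, 6, 9, 11, 12} → MIN(credits - grade)=-86
  EC200: ids {5, 8} → MIN(credits - grade)=-67
  MA110: ids {3, 10} → MIN(credits - grade)=-97
  PH150: ids {1, 2, 7} → MIN(credits - grade)=-89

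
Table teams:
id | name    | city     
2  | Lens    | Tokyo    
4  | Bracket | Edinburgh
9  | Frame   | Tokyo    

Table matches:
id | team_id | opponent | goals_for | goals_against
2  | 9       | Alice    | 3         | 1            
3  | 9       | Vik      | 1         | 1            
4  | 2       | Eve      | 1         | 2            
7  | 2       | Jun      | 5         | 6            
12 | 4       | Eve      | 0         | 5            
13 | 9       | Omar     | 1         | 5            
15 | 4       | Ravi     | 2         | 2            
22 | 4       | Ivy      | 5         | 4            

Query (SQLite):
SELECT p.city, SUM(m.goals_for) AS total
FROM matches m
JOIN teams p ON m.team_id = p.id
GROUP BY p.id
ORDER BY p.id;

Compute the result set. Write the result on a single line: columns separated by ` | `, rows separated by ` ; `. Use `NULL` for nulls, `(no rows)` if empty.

Tokyo | 6 ; Edinburgh | 7 ; Tokyo | 5

Join each matches row to its teams via team_id.
Group joined rows by teams.id; compute SUM(m.goals_for) per group.
  2: ids {4, 7} → SUM(m.goals_for)=6
  4: ids {12, 15, 22} → SUM(m.goals_for)=7
  9: ids {2, 3, 13} → SUM(m.goals_for)=5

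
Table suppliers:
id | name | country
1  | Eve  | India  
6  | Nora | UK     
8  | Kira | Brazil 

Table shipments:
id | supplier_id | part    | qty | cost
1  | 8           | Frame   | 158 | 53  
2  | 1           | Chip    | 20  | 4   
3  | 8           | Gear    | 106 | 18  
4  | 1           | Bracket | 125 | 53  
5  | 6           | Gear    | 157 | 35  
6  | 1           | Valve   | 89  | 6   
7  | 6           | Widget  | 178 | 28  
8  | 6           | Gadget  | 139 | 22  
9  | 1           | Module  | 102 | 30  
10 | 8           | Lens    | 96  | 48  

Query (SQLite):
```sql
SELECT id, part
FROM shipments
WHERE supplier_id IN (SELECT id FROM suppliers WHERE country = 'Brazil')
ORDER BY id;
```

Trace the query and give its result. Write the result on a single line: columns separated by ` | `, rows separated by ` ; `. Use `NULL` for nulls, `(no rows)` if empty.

Inner query: suppliers.id where country = 'Brazil'.
Outer: keep shipments rows whose supplier_id is in that set.
Inner query → {8}

1 | Frame ; 3 | Gear ; 10 | Lens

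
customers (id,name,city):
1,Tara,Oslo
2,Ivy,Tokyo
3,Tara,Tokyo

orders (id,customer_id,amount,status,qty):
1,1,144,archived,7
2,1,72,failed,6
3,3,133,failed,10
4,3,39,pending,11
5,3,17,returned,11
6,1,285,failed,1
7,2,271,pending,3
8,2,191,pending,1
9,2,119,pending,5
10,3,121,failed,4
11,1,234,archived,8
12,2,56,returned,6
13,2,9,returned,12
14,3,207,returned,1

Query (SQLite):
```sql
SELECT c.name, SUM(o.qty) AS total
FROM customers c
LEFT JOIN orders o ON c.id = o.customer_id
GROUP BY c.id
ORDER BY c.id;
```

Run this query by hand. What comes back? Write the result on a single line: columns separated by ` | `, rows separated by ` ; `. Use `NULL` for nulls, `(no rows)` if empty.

LEFT JOIN keeps every customers row; unmatched ones get NULL for orders columns.
Group by customers.id and compute SUM(o.qty). SUM over an all-NULL group is NULL.
  1: ids {1, 2, 6, 11} → SUM(o.qty)=22
  2: ids {7, 8, 9, 12, 13} → SUM(o.qty)=27
  3: ids {3, 4, 5, 10, 14} → SUM(o.qty)=37

Tara | 22 ; Ivy | 27 ; Tara | 37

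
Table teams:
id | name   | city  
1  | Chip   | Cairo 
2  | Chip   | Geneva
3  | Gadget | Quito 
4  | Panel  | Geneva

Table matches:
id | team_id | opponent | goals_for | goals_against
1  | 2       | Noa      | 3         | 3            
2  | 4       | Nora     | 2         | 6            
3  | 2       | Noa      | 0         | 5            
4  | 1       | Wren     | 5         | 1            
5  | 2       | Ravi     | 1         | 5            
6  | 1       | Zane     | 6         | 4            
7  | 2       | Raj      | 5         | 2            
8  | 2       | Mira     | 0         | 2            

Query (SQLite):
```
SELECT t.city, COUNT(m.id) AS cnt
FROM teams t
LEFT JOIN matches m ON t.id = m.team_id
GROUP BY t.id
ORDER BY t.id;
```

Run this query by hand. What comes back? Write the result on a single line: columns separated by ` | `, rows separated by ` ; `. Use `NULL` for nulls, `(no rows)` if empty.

Cairo | 2 ; Geneva | 5 ; Quito | 0 ; Geneva | 1

LEFT JOIN keeps every teams row; unmatched ones get NULL for matches columns.
Group by teams.id and compute COUNT(m.id). COUNT(col) of an all-NULL group is 0.
  1: ids {4, 6} → COUNT(m.id)=2
  2: ids {1, 3, 5, 7, 8} → COUNT(m.id)=5
  3: ids {—} → COUNT(m.id)=0
  4: ids {2} → COUNT(m.id)=1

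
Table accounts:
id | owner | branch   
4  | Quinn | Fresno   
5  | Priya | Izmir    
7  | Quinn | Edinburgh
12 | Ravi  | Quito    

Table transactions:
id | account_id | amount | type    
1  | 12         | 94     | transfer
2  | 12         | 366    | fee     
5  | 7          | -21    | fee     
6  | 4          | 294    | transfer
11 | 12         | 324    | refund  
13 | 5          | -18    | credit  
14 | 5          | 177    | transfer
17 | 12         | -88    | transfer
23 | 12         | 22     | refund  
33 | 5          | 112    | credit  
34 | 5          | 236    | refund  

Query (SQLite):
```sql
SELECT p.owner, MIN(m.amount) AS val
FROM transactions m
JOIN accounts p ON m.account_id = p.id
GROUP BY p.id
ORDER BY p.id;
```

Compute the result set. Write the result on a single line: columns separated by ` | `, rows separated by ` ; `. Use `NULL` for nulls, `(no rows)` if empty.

Quinn | 294 ; Priya | -18 ; Quinn | -21 ; Ravi | -88

Join each transactions row to its accounts via account_id.
Group joined rows by accounts.id; compute MIN(m.amount) per group.
  4: ids {6} → MIN(m.amount)=294
  5: ids {13, 14, 33, 34} → MIN(m.amount)=-18
  7: ids {5} → MIN(m.amount)=-21
  12: ids {1, 2, 11, 17, 23} → MIN(m.amount)=-88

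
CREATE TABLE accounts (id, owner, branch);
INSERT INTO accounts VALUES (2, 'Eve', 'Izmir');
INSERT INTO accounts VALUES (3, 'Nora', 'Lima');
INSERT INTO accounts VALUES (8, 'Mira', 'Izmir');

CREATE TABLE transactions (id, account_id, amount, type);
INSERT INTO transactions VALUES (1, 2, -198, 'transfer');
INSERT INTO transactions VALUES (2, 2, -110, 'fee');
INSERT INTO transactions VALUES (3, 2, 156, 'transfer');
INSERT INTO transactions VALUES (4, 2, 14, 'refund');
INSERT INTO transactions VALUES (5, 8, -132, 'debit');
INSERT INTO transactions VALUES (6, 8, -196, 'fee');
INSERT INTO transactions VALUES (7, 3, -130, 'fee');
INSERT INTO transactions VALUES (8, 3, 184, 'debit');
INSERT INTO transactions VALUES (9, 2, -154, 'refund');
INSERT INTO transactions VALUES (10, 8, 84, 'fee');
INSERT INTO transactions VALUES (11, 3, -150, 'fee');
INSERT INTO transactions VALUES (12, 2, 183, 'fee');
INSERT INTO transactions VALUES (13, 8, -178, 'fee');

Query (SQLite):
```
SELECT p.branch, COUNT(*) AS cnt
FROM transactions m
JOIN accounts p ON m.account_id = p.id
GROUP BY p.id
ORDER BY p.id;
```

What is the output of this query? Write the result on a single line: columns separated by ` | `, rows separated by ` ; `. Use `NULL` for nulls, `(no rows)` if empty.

Join each transactions row to its accounts via account_id.
Group joined rows by accounts.id; compute COUNT(*) per group.
  2: ids {1, 2, 3, 4, 9, 12} → COUNT(*)=6
  3: ids {7, 8, 11} → COUNT(*)=3
  8: ids {5, 6, 10, 13} → COUNT(*)=4

Izmir | 6 ; Lima | 3 ; Izmir | 4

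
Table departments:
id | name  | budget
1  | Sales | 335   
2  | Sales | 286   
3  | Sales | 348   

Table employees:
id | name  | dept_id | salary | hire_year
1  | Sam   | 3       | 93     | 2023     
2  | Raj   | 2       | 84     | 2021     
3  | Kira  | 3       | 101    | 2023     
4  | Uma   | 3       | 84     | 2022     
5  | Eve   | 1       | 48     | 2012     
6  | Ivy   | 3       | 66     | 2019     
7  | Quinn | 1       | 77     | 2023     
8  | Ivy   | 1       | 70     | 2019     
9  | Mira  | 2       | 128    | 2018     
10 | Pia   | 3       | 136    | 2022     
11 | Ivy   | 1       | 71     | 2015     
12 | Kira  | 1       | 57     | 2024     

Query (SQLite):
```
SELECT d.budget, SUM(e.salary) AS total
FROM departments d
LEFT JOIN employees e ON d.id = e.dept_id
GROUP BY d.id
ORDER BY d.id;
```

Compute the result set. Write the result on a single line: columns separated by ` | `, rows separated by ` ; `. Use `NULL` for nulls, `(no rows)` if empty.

LEFT JOIN keeps every departments row; unmatched ones get NULL for employees columns.
Group by departments.id and compute SUM(e.salary). SUM over an all-NULL group is NULL.
  1: ids {5, 7, 8, 11, 12} → SUM(e.salary)=323
  2: ids {2, 9} → SUM(e.salary)=212
  3: ids {1, 3, 4, 6, 10} → SUM(e.salary)=480

335 | 323 ; 286 | 212 ; 348 | 480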